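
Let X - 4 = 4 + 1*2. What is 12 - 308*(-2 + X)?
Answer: -2452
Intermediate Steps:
X = 10 (X = 4 + (4 + 1*2) = 4 + (4 + 2) = 4 + 6 = 10)
12 - 308*(-2 + X) = 12 - 308*(-2 + 10) = 12 - 308*8 = 12 - 154*16 = 12 - 2464 = -2452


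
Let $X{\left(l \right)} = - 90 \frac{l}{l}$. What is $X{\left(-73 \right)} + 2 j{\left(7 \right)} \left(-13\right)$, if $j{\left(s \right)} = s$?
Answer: $-272$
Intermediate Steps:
$X{\left(l \right)} = -90$ ($X{\left(l \right)} = \left(-90\right) 1 = -90$)
$X{\left(-73 \right)} + 2 j{\left(7 \right)} \left(-13\right) = -90 + 2 \cdot 7 \left(-13\right) = -90 + 14 \left(-13\right) = -90 - 182 = -272$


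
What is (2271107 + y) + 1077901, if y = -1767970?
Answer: 1581038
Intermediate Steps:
(2271107 + y) + 1077901 = (2271107 - 1767970) + 1077901 = 503137 + 1077901 = 1581038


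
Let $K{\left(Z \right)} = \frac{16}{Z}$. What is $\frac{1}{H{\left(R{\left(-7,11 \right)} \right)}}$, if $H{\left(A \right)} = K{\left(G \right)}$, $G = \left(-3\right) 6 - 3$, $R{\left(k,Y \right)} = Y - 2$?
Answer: $- \frac{21}{16} \approx -1.3125$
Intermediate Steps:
$R{\left(k,Y \right)} = -2 + Y$
$G = -21$ ($G = -18 - 3 = -21$)
$H{\left(A \right)} = - \frac{16}{21}$ ($H{\left(A \right)} = \frac{16}{-21} = 16 \left(- \frac{1}{21}\right) = - \frac{16}{21}$)
$\frac{1}{H{\left(R{\left(-7,11 \right)} \right)}} = \frac{1}{- \frac{16}{21}} = - \frac{21}{16}$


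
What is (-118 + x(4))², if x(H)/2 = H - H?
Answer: 13924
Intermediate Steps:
x(H) = 0 (x(H) = 2*(H - H) = 2*0 = 0)
(-118 + x(4))² = (-118 + 0)² = (-118)² = 13924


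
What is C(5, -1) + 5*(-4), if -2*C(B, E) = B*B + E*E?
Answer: -33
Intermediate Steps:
C(B, E) = -B²/2 - E²/2 (C(B, E) = -(B*B + E*E)/2 = -(B² + E²)/2 = -B²/2 - E²/2)
C(5, -1) + 5*(-4) = (-½*5² - ½*(-1)²) + 5*(-4) = (-½*25 - ½*1) - 20 = (-25/2 - ½) - 20 = -13 - 20 = -33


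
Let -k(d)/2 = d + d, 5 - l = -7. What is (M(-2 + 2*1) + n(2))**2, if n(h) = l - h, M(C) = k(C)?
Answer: 100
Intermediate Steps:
l = 12 (l = 5 - 1*(-7) = 5 + 7 = 12)
k(d) = -4*d (k(d) = -2*(d + d) = -4*d)
M(C) = -4*C
n(h) = 12 - h
(M(-2 + 2*1) + n(2))**2 = (-4*(-2 + 2*1) + (12 - 1*2))**2 = (-4*(-2 + 2) + (12 - 2))**2 = (-4*0 + 10)**2 = (0 + 10)**2 = 10**2 = 100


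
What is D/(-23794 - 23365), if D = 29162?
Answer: -4166/6737 ≈ -0.61838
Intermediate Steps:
D/(-23794 - 23365) = 29162/(-23794 - 23365) = 29162/(-47159) = 29162*(-1/47159) = -4166/6737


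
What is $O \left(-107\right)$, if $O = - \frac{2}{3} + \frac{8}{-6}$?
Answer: $214$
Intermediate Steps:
$O = -2$ ($O = \left(-2\right) \frac{1}{3} + 8 \left(- \frac{1}{6}\right) = - \frac{2}{3} - \frac{4}{3} = -2$)
$O \left(-107\right) = \left(-2\right) \left(-107\right) = 214$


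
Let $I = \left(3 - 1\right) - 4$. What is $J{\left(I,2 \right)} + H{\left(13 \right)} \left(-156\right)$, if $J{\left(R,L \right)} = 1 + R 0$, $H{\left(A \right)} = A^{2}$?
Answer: $-26363$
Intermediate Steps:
$I = -2$ ($I = 2 - 4 = -2$)
$J{\left(R,L \right)} = 1$ ($J{\left(R,L \right)} = 1 + 0 = 1$)
$J{\left(I,2 \right)} + H{\left(13 \right)} \left(-156\right) = 1 + 13^{2} \left(-156\right) = 1 + 169 \left(-156\right) = 1 - 26364 = -26363$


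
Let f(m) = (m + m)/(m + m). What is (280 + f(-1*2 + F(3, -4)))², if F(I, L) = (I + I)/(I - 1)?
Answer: 78961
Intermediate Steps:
F(I, L) = 2*I/(-1 + I) (F(I, L) = (2*I)/(-1 + I) = 2*I/(-1 + I))
f(m) = 1 (f(m) = (2*m)/((2*m)) = (2*m)*(1/(2*m)) = 1)
(280 + f(-1*2 + F(3, -4)))² = (280 + 1)² = 281² = 78961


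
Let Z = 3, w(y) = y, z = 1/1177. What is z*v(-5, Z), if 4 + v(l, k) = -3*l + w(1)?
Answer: 12/1177 ≈ 0.010195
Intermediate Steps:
z = 1/1177 ≈ 0.00084962
v(l, k) = -3 - 3*l (v(l, k) = -4 + (-3*l + 1) = -4 + (1 - 3*l) = -3 - 3*l)
z*v(-5, Z) = (-3 - 3*(-5))/1177 = (-3 + 15)/1177 = (1/1177)*12 = 12/1177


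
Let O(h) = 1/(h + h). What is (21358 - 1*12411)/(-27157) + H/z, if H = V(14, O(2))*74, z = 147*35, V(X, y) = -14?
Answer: -10595281/19960395 ≈ -0.53082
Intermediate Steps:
O(h) = 1/(2*h)
z = 5145
H = -1036 (H = -14*74 = -1036)
(21358 - 1*12411)/(-27157) + H/z = (21358 - 1*12411)/(-27157) - 1036/5145 = (21358 - 12411)*(-1/27157) - 1036*1/5145 = 8947*(-1/27157) - 148/735 = -8947/27157 - 148/735 = -10595281/19960395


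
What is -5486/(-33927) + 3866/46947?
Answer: 43190336/176974541 ≈ 0.24405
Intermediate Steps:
-5486/(-33927) + 3866/46947 = -5486*(-1/33927) + 3866*(1/46947) = 5486/33927 + 3866/46947 = 43190336/176974541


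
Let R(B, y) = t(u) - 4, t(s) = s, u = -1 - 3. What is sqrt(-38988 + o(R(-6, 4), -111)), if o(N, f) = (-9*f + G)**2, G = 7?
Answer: 2*sqrt(243262) ≈ 986.43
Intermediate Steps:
u = -4
R(B, y) = -8 (R(B, y) = -4 - 4 = -8)
o(N, f) = (7 - 9*f)**2 (o(N, f) = (-9*f + 7)**2 = (7 - 9*f)**2)
sqrt(-38988 + o(R(-6, 4), -111)) = sqrt(-38988 + (-7 + 9*(-111))**2) = sqrt(-38988 + (-7 - 999)**2) = sqrt(-38988 + (-1006)**2) = sqrt(-38988 + 1012036) = sqrt(973048) = 2*sqrt(243262)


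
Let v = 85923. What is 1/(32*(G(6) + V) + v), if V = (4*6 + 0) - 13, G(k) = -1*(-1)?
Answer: 1/86307 ≈ 1.1587e-5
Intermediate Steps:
G(k) = 1
V = 11 (V = (24 + 0) - 13 = 24 - 13 = 11)
1/(32*(G(6) + V) + v) = 1/(32*(1 + 11) + 85923) = 1/(32*12 + 85923) = 1/(384 + 85923) = 1/86307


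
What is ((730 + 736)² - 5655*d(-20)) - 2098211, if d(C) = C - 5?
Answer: 192320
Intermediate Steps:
d(C) = -5 + C
((730 + 736)² - 5655*d(-20)) - 2098211 = ((730 + 736)² - 5655*(-5 - 20)) - 2098211 = (1466² - 5655*(-25)) - 2098211 = (2149156 + 141375) - 2098211 = 2290531 - 2098211 = 192320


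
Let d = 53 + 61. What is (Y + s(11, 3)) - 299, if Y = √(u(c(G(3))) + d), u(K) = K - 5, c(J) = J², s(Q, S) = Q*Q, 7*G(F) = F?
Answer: -178 + 5*√214/7 ≈ -167.55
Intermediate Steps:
G(F) = F/7
d = 114
s(Q, S) = Q²
u(K) = -5 + K
Y = 5*√214/7 (Y = √((-5 + ((⅐)*3)²) + 114) = √((-5 + (3/7)²) + 114) = √((-5 + 9/49) + 114) = √(-236/49 + 114) = √(5350/49) = 5*√214/7 ≈ 10.449)
(Y + s(11, 3)) - 299 = (5*√214/7 + 11²) - 299 = (5*√214/7 + 121) - 299 = (121 + 5*√214/7) - 299 = -178 + 5*√214/7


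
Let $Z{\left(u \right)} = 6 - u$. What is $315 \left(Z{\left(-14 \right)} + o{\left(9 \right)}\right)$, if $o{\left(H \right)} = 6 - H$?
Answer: $5355$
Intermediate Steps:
$315 \left(Z{\left(-14 \right)} + o{\left(9 \right)}\right) = 315 \left(\left(6 - -14\right) + \left(6 - 9\right)\right) = 315 \left(\left(6 + 14\right) + \left(6 - 9\right)\right) = 315 \left(20 - 3\right) = 315 \cdot 17 = 5355$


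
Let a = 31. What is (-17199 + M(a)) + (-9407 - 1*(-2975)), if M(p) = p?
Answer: -23600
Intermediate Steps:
(-17199 + M(a)) + (-9407 - 1*(-2975)) = (-17199 + 31) + (-9407 - 1*(-2975)) = -17168 + (-9407 + 2975) = -17168 - 6432 = -23600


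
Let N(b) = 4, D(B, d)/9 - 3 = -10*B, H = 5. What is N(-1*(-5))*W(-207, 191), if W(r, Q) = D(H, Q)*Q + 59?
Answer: -322936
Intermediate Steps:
D(B, d) = 27 - 90*B (D(B, d) = 27 + 9*(-10*B) = 27 - 90*B)
W(r, Q) = 59 - 423*Q (W(r, Q) = (27 - 90*5)*Q + 59 = (27 - 450)*Q + 59 = -423*Q + 59 = 59 - 423*Q)
N(-1*(-5))*W(-207, 191) = 4*(59 - 423*191) = 4*(59 - 80793) = 4*(-80734) = -322936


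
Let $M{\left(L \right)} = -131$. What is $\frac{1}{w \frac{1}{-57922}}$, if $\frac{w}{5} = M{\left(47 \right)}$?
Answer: $\frac{57922}{655} \approx 88.431$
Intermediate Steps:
$w = -655$ ($w = 5 \left(-131\right) = -655$)
$\frac{1}{w \frac{1}{-57922}} = \frac{1}{\left(-655\right) \frac{1}{-57922}} = \frac{1}{\left(-655\right) \left(- \frac{1}{57922}\right)} = \frac{1}{\frac{655}{57922}} = \frac{57922}{655}$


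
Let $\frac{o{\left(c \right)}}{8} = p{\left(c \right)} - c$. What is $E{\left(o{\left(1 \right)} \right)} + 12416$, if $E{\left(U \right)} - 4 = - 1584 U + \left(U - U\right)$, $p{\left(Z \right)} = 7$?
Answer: $-63612$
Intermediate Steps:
$o{\left(c \right)} = 56 - 8 c$ ($o{\left(c \right)} = 8 \left(7 - c\right) = 56 - 8 c$)
$E{\left(U \right)} = 4 - 1584 U$ ($E{\left(U \right)} = 4 + \left(- 1584 U + \left(U - U\right)\right) = 4 + \left(- 1584 U + 0\right) = 4 - 1584 U$)
$E{\left(o{\left(1 \right)} \right)} + 12416 = \left(4 - 1584 \left(56 - 8\right)\right) + 12416 = \left(4 - 76032\right) + 12416 = -76028 + 12416 = -63612$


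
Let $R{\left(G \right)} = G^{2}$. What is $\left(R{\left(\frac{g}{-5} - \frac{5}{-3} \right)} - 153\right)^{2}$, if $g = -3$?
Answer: $\frac{1106826361}{50625} \approx 21863.0$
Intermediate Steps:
$\left(R{\left(\frac{g}{-5} - \frac{5}{-3} \right)} - 153\right)^{2} = \left(\left(- \frac{3}{-5} - \frac{5}{-3}\right)^{2} - 153\right)^{2} = \left(\left(\left(-3\right) \left(- \frac{1}{5}\right) - - \frac{5}{3}\right)^{2} - 153\right)^{2} = \left(\left(\frac{3}{5} + \frac{5}{3}\right)^{2} - 153\right)^{2} = \left(\left(\frac{34}{15}\right)^{2} - 153\right)^{2} = \left(\frac{1156}{225} - 153\right)^{2} = \left(- \frac{33269}{225}\right)^{2} = \frac{1106826361}{50625}$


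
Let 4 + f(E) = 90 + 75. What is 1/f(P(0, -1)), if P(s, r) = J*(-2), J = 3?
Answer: 1/161 ≈ 0.0062112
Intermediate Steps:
P(s, r) = -6 (P(s, r) = 3*(-2) = -6)
f(E) = 161 (f(E) = -4 + (90 + 75) = -4 + 165 = 161)
1/f(P(0, -1)) = 1/161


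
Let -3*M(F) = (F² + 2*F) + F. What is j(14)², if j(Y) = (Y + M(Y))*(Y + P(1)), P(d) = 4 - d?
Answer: 11102224/9 ≈ 1.2336e+6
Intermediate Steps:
M(F) = -F - F²/3 (M(F) = -((F² + 2*F) + F)/3 = -(F² + 3*F)/3 = -F - F²/3)
j(Y) = (3 + Y)*(Y - Y*(3 + Y)/3) (j(Y) = (Y - Y*(3 + Y)/3)*(Y + (4 - 1*1)) = (Y - Y*(3 + Y)/3)*(Y + (4 - 1)) = (Y - Y*(3 + Y)/3)*(Y + 3) = (Y - Y*(3 + Y)/3)*(3 + Y) = (3 + Y)*(Y - Y*(3 + Y)/3))
j(14)² = ((⅓)*14²*(-3 - 1*14))² = ((⅓)*196*(-3 - 14))² = ((⅓)*196*(-17))² = (-3332/3)² = 11102224/9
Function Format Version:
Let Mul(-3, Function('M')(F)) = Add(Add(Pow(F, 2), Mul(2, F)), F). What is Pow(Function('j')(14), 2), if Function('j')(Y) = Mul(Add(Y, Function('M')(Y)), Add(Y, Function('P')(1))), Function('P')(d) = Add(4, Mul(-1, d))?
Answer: Rational(11102224, 9) ≈ 1.2336e+6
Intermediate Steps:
Function('M')(F) = Add(Mul(-1, F), Mul(Rational(-1, 3), Pow(F, 2))) (Function('M')(F) = Mul(Rational(-1, 3), Add(Add(Pow(F, 2), Mul(2, F)), F)) = Mul(Rational(-1, 3), Add(Pow(F, 2), Mul(3, F))) = Add(Mul(-1, F), Mul(Rational(-1, 3), Pow(F, 2))))
Function('j')(Y) = Mul(Add(3, Y), Add(Y, Mul(Rational(-1, 3), Y, Add(3, Y)))) (Function('j')(Y) = Mul(Add(Y, Mul(Rational(-1, 3), Y, Add(3, Y))), Add(Y, Add(4, Mul(-1, 1)))) = Mul(Add(Y, Mul(Rational(-1, 3), Y, Add(3, Y))), Add(Y, Add(4, -1))) = Mul(Add(Y, Mul(Rational(-1, 3), Y, Add(3, Y))), Add(Y, 3)) = Mul(Add(Y, Mul(Rational(-1, 3), Y, Add(3, Y))), Add(3, Y)) = Mul(Add(3, Y), Add(Y, Mul(Rational(-1, 3), Y, Add(3, Y)))))
Pow(Function('j')(14), 2) = Pow(Mul(Rational(1, 3), Pow(14, 2), Add(-3, Mul(-1, 14))), 2) = Pow(Mul(Rational(1, 3), 196, Add(-3, -14)), 2) = Pow(Mul(Rational(1, 3), 196, -17), 2) = Pow(Rational(-3332, 3), 2) = Rational(11102224, 9)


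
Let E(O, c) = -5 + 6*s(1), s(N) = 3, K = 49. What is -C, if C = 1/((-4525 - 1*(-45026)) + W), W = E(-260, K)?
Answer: -1/40514 ≈ -2.4683e-5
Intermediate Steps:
E(O, c) = 13 (E(O, c) = -5 + 6*3 = -5 + 18 = 13)
W = 13
C = 1/40514 (C = 1/((-4525 - 1*(-45026)) + 13) = 1/((-4525 + 45026) + 13) = 1/(40501 + 13) = 1/40514 ≈ 2.4683e-5)
-C = -1*1/40514 = -1/40514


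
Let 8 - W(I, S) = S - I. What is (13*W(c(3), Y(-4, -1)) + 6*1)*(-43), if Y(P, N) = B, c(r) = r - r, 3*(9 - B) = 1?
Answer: 344/3 ≈ 114.67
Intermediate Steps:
B = 26/3 (B = 9 - ⅓*1 = 9 - ⅓ = 26/3 ≈ 8.6667)
c(r) = 0
Y(P, N) = 26/3
W(I, S) = 8 + I - S (W(I, S) = 8 - (S - I) = 8 + (I - S) = 8 + I - S)
(13*W(c(3), Y(-4, -1)) + 6*1)*(-43) = (13*(8 + 0 - 1*26/3) + 6*1)*(-43) = (13*(8 + 0 - 26/3) + 6)*(-43) = (13*(-⅔) + 6)*(-43) = (-26/3 + 6)*(-43) = -8/3*(-43) = 344/3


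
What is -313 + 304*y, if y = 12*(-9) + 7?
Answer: -31017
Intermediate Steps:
y = -101 (y = -108 + 7 = -101)
-313 + 304*y = -313 + 304*(-101) = -313 - 30704 = -31017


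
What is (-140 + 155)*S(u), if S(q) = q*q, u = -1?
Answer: 15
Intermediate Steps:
S(q) = q**2
(-140 + 155)*S(u) = (-140 + 155)*(-1)**2 = 15*1 = 15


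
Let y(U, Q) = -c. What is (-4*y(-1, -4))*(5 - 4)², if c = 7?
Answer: 28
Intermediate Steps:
y(U, Q) = -7 (y(U, Q) = -1*7 = -7)
(-4*y(-1, -4))*(5 - 4)² = (-4*(-7))*(5 - 4)² = 28*1² = 28*1 = 28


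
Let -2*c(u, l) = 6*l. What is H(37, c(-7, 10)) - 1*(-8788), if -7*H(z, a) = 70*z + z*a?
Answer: 60036/7 ≈ 8576.6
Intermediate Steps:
c(u, l) = -3*l
H(z, a) = -10*z - a*z/7 (H(z, a) = -(70*z + z*a)/7 = -(70*z + a*z)/7 = -10*z - a*z/7)
H(37, c(-7, 10)) - 1*(-8788) = -⅐*37*(70 - 3*10) - 1*(-8788) = -⅐*37*(70 - 30) + 8788 = -⅐*37*40 + 8788 = -1480/7 + 8788 = 60036/7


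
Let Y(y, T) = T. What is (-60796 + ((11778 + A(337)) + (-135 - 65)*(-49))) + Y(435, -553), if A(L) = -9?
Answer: -39780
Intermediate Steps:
(-60796 + ((11778 + A(337)) + (-135 - 65)*(-49))) + Y(435, -553) = (-60796 + ((11778 - 9) + (-135 - 65)*(-49))) - 553 = (-60796 + (11769 - 200*(-49))) - 553 = (-60796 + (11769 + 9800)) - 553 = (-60796 + 21569) - 553 = -39227 - 553 = -39780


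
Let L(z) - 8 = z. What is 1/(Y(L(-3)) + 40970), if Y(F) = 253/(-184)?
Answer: 8/327749 ≈ 2.4409e-5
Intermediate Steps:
L(z) = 8 + z
Y(F) = -11/8 (Y(F) = 253*(-1/184) = -11/8)
1/(Y(L(-3)) + 40970) = 1/(-11/8 + 40970) = 1/(327749/8) = 8/327749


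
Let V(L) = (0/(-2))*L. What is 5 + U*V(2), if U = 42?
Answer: 5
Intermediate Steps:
V(L) = 0 (V(L) = (0*(-1/2))*L = 0*L = 0)
5 + U*V(2) = 5 + 42*0 = 5 + 0 = 5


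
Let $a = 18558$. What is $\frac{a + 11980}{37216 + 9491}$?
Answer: $\frac{30538}{46707} \approx 0.65382$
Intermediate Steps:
$\frac{a + 11980}{37216 + 9491} = \frac{18558 + 11980}{37216 + 9491} = \frac{30538}{46707}$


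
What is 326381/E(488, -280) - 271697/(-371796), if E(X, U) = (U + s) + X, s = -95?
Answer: 121377852037/42012948 ≈ 2889.1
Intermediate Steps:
E(X, U) = -95 + U + X (E(X, U) = (U - 95) + X = (-95 + U) + X = -95 + U + X)
326381/E(488, -280) - 271697/(-371796) = 326381/(-95 - 280 + 488) - 271697/(-371796) = 326381/113 - 271697*(-1/371796) = 326381*(1/113) + 271697/371796 = 326381/113 + 271697/371796 = 121377852037/42012948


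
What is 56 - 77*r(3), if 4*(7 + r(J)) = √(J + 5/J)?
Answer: 595 - 77*√42/12 ≈ 553.42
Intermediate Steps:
r(J) = -7 + √(J + 5/J)/4
56 - 77*r(3) = 56 - 77*(-7 + √(3 + 5/3)/4) = 56 - 77*(-7 + √(14/3)/4) = 56 - 77*(-7 + (√42/3)/4) = 56 - 77*(-7 + √42/12) = 56 + (539 - 77*√42/12) = 595 - 77*√42/12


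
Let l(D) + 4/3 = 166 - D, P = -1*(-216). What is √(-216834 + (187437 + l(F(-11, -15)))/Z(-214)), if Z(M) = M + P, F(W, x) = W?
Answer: I*√1107249/3 ≈ 350.75*I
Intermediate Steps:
P = 216
l(D) = 494/3 - D (l(D) = -4/3 + (166 - D) = 494/3 - D)
Z(M) = 216 + M (Z(M) = M + 216 = 216 + M)
√(-216834 + (187437 + l(F(-11, -15)))/Z(-214)) = √(-216834 + (187437 + (494/3 - 1*(-11)))/(216 - 214)) = √(-216834 + (187437 + (494/3 + 11))/2) = √(-216834 + (187437 + 527/3)*(½)) = √(-216834 + (562838/3)*(½)) = √(-216834 + 281419/3) = √(-369083/3) = I*√1107249/3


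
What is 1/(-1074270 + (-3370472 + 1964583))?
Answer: -1/2480159 ≈ -4.0320e-7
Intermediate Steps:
1/(-1074270 + (-3370472 + 1964583)) = 1/(-1074270 - 1405889) = 1/(-2480159) = -1/2480159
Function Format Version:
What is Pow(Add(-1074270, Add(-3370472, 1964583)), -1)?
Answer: Rational(-1, 2480159) ≈ -4.0320e-7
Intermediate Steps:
Pow(Add(-1074270, Add(-3370472, 1964583)), -1) = Pow(Add(-1074270, -1405889), -1) = Pow(-2480159, -1) = Rational(-1, 2480159)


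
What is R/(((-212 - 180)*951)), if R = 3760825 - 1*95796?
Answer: -3665029/372792 ≈ -9.8313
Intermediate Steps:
R = 3665029 (R = 3760825 - 95796 = 3665029)
R/(((-212 - 180)*951)) = 3665029/(((-212 - 180)*951)) = 3665029/((-392*951)) = 3665029/(-372792) = 3665029*(-1/372792) = -3665029/372792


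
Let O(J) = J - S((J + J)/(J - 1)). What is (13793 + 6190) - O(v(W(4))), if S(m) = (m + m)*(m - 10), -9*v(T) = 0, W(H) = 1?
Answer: 19983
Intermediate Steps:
v(T) = 0 (v(T) = -⅑*0 = 0)
S(m) = 2*m*(-10 + m) (S(m) = (2*m)*(-10 + m) = 2*m*(-10 + m))
O(J) = J - 4*J*(-10 + 2*J/(-1 + J))/(-1 + J) (O(J) = J - 2*(J + J)/(J - 1)*(-10 + (J + J)/(J - 1)) = J - 2*(2*J)/(-1 + J)*(-10 + (2*J)/(-1 + J)) = J - 2*2*J/(-1 + J)*(-10 + 2*J/(-1 + J)) = J - 4*J*(-10 + 2*J/(-1 + J))/(-1 + J))
(13793 + 6190) - O(v(W(4))) = (13793 + 6190) - 0*(-40 + (-1 + 0)² + 32*0)/(-1 + 0)² = 19983 - 0*(-40 + (-1)² + 0)/(-1)² = 19983 - 0*(-40 + 1 + 0) = 19983 - 0*(-39) = 19983 - 1*0 = 19983 + 0 = 19983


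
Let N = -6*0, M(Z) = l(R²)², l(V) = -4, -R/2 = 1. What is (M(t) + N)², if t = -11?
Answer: 256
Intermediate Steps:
R = -2 (R = -2*1 = -2)
M(Z) = 16 (M(Z) = (-4)² = 16)
N = 0
(M(t) + N)² = (16 + 0)² = 16² = 256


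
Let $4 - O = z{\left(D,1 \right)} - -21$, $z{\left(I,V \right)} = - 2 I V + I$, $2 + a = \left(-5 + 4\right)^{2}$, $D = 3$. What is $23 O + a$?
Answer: $-323$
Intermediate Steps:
$a = -1$ ($a = -2 + \left(-5 + 4\right)^{2} = -2 + \left(-1\right)^{2} = -2 + 1 = -1$)
$z{\left(I,V \right)} = I - 2 I V$ ($z{\left(I,V \right)} = - 2 I V + I = I - 2 I V$)
$O = -14$ ($O = 4 - \left(3 \left(1 - 2\right) - -21\right) = 4 - \left(3 \left(1 - 2\right) + 21\right) = 4 - \left(3 \left(-1\right) + 21\right) = 4 - \left(-3 + 21\right) = 4 - 18 = -14$)
$23 O + a = 23 \left(-14\right) - 1 = -322 - 1 = -323$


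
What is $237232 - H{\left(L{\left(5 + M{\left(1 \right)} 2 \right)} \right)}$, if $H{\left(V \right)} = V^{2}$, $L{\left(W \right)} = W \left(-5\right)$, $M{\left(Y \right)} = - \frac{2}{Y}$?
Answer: $237207$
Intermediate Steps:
$L{\left(W \right)} = - 5 W$
$237232 - H{\left(L{\left(5 + M{\left(1 \right)} 2 \right)} \right)} = 237232 - \left(- 5 \left(5 + - \frac{2}{1} \cdot 2\right)\right)^{2} = 237232 - \left(- 5 \left(5 + \left(-2\right) 1 \cdot 2\right)\right)^{2} = 237232 - \left(- 5 \left(5 - 4\right)\right)^{2} = 237232 - \left(\left(-5\right) 1\right)^{2} = 237232 - \left(-5\right)^{2} = 237232 - 25 = 237207$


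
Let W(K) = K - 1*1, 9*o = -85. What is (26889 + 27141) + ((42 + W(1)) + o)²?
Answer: 4462279/81 ≈ 55090.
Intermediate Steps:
o = -85/9 (o = (⅑)*(-85) = -85/9 ≈ -9.4444)
W(K) = -1 + K (W(K) = K - 1 = -1 + K)
(26889 + 27141) + ((42 + W(1)) + o)² = (26889 + 27141) + ((42 + (-1 + 1)) - 85/9)² = 54030 + ((42 + 0) - 85/9)² = 54030 + (42 - 85/9)² = 54030 + (293/9)² = 54030 + 85849/81 = 4462279/81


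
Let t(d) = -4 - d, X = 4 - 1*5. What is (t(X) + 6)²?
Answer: 9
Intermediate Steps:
X = -1 (X = 4 - 5 = -1)
(t(X) + 6)² = ((-4 - 1*(-1)) + 6)² = ((-4 + 1) + 6)² = (-3 + 6)² = 3² = 9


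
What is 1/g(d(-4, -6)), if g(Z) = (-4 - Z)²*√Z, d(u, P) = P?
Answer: -I*√6/24 ≈ -0.10206*I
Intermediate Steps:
g(Z) = √Z*(-4 - Z)²
1/g(d(-4, -6)) = 1/(√(-6)*(4 - 6)²) = 1/((I*√6)*(-2)²) = 1/((I*√6)*4) = 1/(4*I*√6) = -I*√6/24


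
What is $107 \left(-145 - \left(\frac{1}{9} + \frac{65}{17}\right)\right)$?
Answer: $- \frac{2438209}{153} \approx -15936.0$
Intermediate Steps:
$107 \left(-145 - \left(\frac{1}{9} + \frac{65}{17}\right)\right) = 107 \left(-145 - \frac{602}{153}\right) = 107 \left(- \frac{22787}{153}\right) = - \frac{2438209}{153}$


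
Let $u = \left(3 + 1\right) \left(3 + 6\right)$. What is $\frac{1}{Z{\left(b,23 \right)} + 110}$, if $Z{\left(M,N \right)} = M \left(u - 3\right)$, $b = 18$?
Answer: $\frac{1}{704} \approx 0.0014205$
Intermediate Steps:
$u = 36$ ($u = 4 \cdot 9 = 36$)
$Z{\left(M,N \right)} = 33 M$ ($Z{\left(M,N \right)} = M \left(36 - 3\right) = M 33 = 33 M$)
$\frac{1}{Z{\left(b,23 \right)} + 110} = \frac{1}{33 \cdot 18 + 110} = \frac{1}{594 + 110} = \frac{1}{704}$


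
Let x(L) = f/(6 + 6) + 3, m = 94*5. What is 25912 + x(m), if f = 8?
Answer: 77747/3 ≈ 25916.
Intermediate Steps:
m = 470
x(L) = 11/3 (x(L) = 8/(6 + 6) + 3 = 8/12 + 3 = (1/12)*8 + 3 = 2/3 + 3 = 11/3)
25912 + x(m) = 25912 + 11/3 = 77747/3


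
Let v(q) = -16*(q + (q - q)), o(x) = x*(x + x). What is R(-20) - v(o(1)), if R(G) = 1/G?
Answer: 639/20 ≈ 31.950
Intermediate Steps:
o(x) = 2*x² (o(x) = x*(2*x) = 2*x²)
v(q) = -16*q (v(q) = -16*(q + 0) = -16*q)
R(-20) - v(o(1)) = 1/(-20) - (-16)*2*1² = -1/20 - (-16)*2*1 = -1/20 - (-16)*2 = -1/20 - 1*(-32) = -1/20 + 32 = 639/20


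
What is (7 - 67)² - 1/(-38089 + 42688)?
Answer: 16556399/4599 ≈ 3600.0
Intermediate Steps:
(7 - 67)² - 1/(-38089 + 42688) = (-60)² - 1/4599 = 3600 - 1*1/4599 = 3600 - 1/4599 = 16556399/4599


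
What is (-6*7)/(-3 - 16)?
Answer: 42/19 ≈ 2.2105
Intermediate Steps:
(-6*7)/(-3 - 16) = -42/(-19) = -42*(-1/19) = 42/19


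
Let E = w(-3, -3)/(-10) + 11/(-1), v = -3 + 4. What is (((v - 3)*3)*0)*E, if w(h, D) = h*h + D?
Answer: 0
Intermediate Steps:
v = 1
w(h, D) = D + h² (w(h, D) = h² + D = D + h²)
E = -58/5 (E = (-3 + (-3)²)/(-10) + 11/(-1) = (-3 + 9)*(-⅒) + 11*(-1) = 6*(-⅒) - 11 = -⅗ - 11 = -58/5 ≈ -11.600)
(((v - 3)*3)*0)*E = (((1 - 3)*3)*0)*(-58/5) = (-2*3*0)*(-58/5) = -6*0*(-58/5) = 0*(-58/5) = 0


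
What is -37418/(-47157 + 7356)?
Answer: 37418/39801 ≈ 0.94013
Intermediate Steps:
-37418/(-47157 + 7356) = -37418/(-39801) = -37418*(-1/39801) = 37418/39801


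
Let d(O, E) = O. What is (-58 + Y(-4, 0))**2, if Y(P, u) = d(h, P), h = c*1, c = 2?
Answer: 3136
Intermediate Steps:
h = 2 (h = 2*1 = 2)
Y(P, u) = 2
(-58 + Y(-4, 0))**2 = (-58 + 2)**2 = (-56)**2 = 3136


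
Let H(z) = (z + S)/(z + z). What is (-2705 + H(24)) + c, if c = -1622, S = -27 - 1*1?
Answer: -51925/12 ≈ -4327.1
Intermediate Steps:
S = -28 (S = -27 - 1 = -28)
H(z) = (-28 + z)/(2*z) (H(z) = (z - 28)/(z + z) = (-28 + z)/((2*z)) = (-28 + z)*(1/(2*z)) = (-28 + z)/(2*z))
(-2705 + H(24)) + c = (-2705 + (1/2)*(-28 + 24)/24) - 1622 = (-2705 + (1/2)*(1/24)*(-4)) - 1622 = (-2705 - 1/12) - 1622 = -32461/12 - 1622 = -51925/12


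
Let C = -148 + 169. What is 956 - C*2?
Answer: 914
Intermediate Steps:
C = 21
956 - C*2 = 956 - 21*2 = 956 - 1*42 = 956 - 42 = 914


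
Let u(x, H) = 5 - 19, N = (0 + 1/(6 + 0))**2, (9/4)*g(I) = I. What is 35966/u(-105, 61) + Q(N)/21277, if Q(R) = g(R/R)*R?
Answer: -4427509652/1723437 ≈ -2569.0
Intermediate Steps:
g(I) = 4*I/9
N = 1/36 (N = (0 + 1/6)**2 = (1/6)**2 = 1/36 ≈ 0.027778)
Q(R) = 4*R/9 (Q(R) = (4*(R/R)/9)*R = ((4/9)*1)*R = 4*R/9)
u(x, H) = -14
35966/u(-105, 61) + Q(N)/21277 = 35966/(-14) + ((4/9)*(1/36))/21277 = 35966*(-1/14) + (1/81)*(1/21277) = -2569 + 1/1723437 = -4427509652/1723437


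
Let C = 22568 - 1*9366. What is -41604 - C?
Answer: -54806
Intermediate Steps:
C = 13202 (C = 22568 - 9366 = 13202)
-41604 - C = -41604 - 1*13202 = -41604 - 13202 = -54806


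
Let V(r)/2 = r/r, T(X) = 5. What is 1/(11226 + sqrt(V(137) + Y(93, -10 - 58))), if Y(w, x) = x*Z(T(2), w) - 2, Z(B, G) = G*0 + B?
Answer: 5613/63011708 - I*sqrt(85)/63011708 ≈ 8.9079e-5 - 1.4631e-7*I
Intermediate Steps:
V(r) = 2 (V(r) = 2*(r/r) = 2*1 = 2)
Z(B, G) = B (Z(B, G) = 0 + B = B)
Y(w, x) = -2 + 5*x (Y(w, x) = x*5 - 2 = 5*x - 2 = -2 + 5*x)
1/(11226 + sqrt(V(137) + Y(93, -10 - 58))) = 1/(11226 + sqrt(2 + (-2 + 5*(-10 - 58)))) = 1/(11226 + sqrt(2 + (-2 + 5*(-68)))) = 1/(11226 + sqrt(2 + (-2 - 340))) = 1/(11226 + sqrt(2 - 342)) = 1/(11226 + sqrt(-340)) = 1/(11226 + 2*I*sqrt(85))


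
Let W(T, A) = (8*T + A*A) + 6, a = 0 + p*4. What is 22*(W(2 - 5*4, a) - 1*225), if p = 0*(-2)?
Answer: -7986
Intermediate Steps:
p = 0
a = 0 (a = 0 + 0*4 = 0 + 0 = 0)
W(T, A) = 6 + A² + 8*T (W(T, A) = (8*T + A²) + 6 = (A² + 8*T) + 6 = 6 + A² + 8*T)
22*(W(2 - 5*4, a) - 1*225) = 22*((6 + 0² + 8*(2 - 5*4)) - 1*225) = 22*((6 + 0 + 8*(2 - 20)) - 225) = 22*((6 + 0 + 8*(-18)) - 225) = 22*((6 + 0 - 144) - 225) = 22*(-138 - 225) = 22*(-363) = -7986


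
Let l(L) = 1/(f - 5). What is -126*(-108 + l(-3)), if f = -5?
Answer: 68103/5 ≈ 13621.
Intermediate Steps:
l(L) = -⅒ (l(L) = 1/(-5 - 5) = 1/(-10) = -⅒)
-126*(-108 + l(-3)) = -126*(-108 - ⅒) = -126*(-1081/10) = 68103/5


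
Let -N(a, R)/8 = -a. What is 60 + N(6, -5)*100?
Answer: 4860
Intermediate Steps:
N(a, R) = 8*a (N(a, R) = -(-8)*a = 8*a)
60 + N(6, -5)*100 = 60 + (8*6)*100 = 60 + 48*100 = 60 + 4800 = 4860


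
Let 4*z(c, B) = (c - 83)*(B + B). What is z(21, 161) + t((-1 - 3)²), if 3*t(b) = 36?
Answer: -4979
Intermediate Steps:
z(c, B) = B*(-83 + c)/2 (z(c, B) = ((c - 83)*(B + B))/4 = ((-83 + c)*(2*B))/4 = (2*B*(-83 + c))/4 = B*(-83 + c)/2)
t(b) = 12 (t(b) = (⅓)*36 = 12)
z(21, 161) + t((-1 - 3)²) = (½)*161*(-83 + 21) + 12 = (½)*161*(-62) + 12 = -4991 + 12 = -4979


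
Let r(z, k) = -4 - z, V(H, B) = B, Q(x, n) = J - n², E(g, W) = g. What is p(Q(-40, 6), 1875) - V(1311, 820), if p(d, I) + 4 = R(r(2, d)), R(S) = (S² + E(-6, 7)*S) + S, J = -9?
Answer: -758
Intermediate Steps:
Q(x, n) = -9 - n²
R(S) = S² - 5*S (R(S) = (S² - 6*S) + S = S² - 5*S)
p(d, I) = 62 (p(d, I) = -4 + (-4 - 1*2)*(-5 + (-4 - 1*2)) = -4 + (-4 - 2)*(-5 + (-4 - 2)) = -4 - 6*(-5 - 6) = -4 - 6*(-11) = -4 + 66 = 62)
p(Q(-40, 6), 1875) - V(1311, 820) = 62 - 1*820 = 62 - 820 = -758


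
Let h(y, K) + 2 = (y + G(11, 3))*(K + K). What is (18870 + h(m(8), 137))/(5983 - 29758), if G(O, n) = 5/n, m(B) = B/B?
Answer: -58796/71325 ≈ -0.82434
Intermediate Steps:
m(B) = 1
h(y, K) = -2 + 2*K*(5/3 + y) (h(y, K) = -2 + (y + 5/3)*(K + K) = -2 + (y + 5*(1/3))*(2*K) = -2 + (y + 5/3)*(2*K) = -2 + (5/3 + y)*(2*K) = -2 + 2*K*(5/3 + y))
(18870 + h(m(8), 137))/(5983 - 29758) = (18870 + (-2 + (10/3)*137 + 2*137*1))/(5983 - 29758) = (18870 + (-2 + 1370/3 + 274))/(-23775) = (18870 + 2186/3)*(-1/23775) = (58796/3)*(-1/23775) = -58796/71325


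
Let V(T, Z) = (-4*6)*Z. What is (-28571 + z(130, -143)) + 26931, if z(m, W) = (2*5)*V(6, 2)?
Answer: -2120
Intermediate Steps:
V(T, Z) = -24*Z
z(m, W) = -480 (z(m, W) = (2*5)*(-24*2) = 10*(-48) = -480)
(-28571 + z(130, -143)) + 26931 = (-28571 - 480) + 26931 = -29051 + 26931 = -2120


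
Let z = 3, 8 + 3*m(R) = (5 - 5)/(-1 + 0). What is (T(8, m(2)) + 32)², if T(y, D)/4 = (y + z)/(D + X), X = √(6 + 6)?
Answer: 4108 + 2016*√3 ≈ 7599.8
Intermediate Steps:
m(R) = -8/3 (m(R) = -8/3 + ((5 - 5)/(-1 + 0))/3 = -8/3 + (0/(-1))/3 = -8/3 + (0*(-1))/3 = -8/3 + (⅓)*0 = -8/3 + 0 = -8/3)
X = 2*√3 (X = √12 = 2*√3 ≈ 3.4641)
T(y, D) = 4*(3 + y)/(D + 2*√3) (T(y, D) = 4*((y + 3)/(D + 2*√3)) = 4*((3 + y)/(D + 2*√3)) = 4*(3 + y)/(D + 2*√3))
(T(8, m(2)) + 32)² = (4*(3 + 8)/(-8/3 + 2*√3) + 32)² = (4*11/(-8/3 + 2*√3) + 32)² = (44/(-8/3 + 2*√3) + 32)² = (32 + 44/(-8/3 + 2*√3))²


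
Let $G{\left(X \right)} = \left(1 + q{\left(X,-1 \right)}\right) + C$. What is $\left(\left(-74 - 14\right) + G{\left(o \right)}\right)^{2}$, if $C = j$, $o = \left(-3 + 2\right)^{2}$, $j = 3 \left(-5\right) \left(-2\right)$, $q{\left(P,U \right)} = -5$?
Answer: $3844$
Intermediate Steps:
$j = 30$ ($j = \left(-15\right) \left(-2\right) = 30$)
$o = 1$ ($o = \left(-1\right)^{2} = 1$)
$C = 30$
$G{\left(X \right)} = 26$ ($G{\left(X \right)} = \left(1 - 5\right) + 30 = -4 + 30 = 26$)
$\left(\left(-74 - 14\right) + G{\left(o \right)}\right)^{2} = \left(\left(-74 - 14\right) + 26\right)^{2} = \left(-88 + 26\right)^{2} = \left(-62\right)^{2} = 3844$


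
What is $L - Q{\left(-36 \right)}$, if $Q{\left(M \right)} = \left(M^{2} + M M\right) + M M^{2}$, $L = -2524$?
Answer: $41540$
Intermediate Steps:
$Q{\left(M \right)} = M^{3} + 2 M^{2}$ ($Q{\left(M \right)} = \left(M^{2} + M^{2}\right) + M^{3} = 2 M^{2} + M^{3} = M^{3} + 2 M^{2}$)
$L - Q{\left(-36 \right)} = -2524 - \left(-36\right)^{2} \left(2 - 36\right) = -2524 - 1296 \left(-34\right) = -2524 - -44064 = -2524 + 44064 = 41540$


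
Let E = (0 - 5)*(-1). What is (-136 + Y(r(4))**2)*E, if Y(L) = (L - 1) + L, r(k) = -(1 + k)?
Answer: -75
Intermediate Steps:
r(k) = -1 - k
E = 5 (E = -5*(-1) = 5)
Y(L) = -1 + 2*L (Y(L) = (-1 + L) + L = -1 + 2*L)
(-136 + Y(r(4))**2)*E = (-136 + (-1 + 2*(-1 - 1*4))**2)*5 = (-136 + (-1 + 2*(-1 - 4))**2)*5 = (-136 + (-1 + 2*(-5))**2)*5 = (-136 + (-1 - 10)**2)*5 = (-136 + (-11)**2)*5 = (-136 + 121)*5 = -15*5 = -75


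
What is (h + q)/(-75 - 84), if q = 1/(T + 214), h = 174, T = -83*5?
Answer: -34973/31959 ≈ -1.0943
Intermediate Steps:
T = -415
q = -1/201 (q = 1/(-415 + 214) = 1/(-201) = -1/201 ≈ -0.0049751)
(h + q)/(-75 - 84) = (174 - 1/201)/(-75 - 84) = (34973/201)/(-159) = (34973/201)*(-1/159) = -34973/31959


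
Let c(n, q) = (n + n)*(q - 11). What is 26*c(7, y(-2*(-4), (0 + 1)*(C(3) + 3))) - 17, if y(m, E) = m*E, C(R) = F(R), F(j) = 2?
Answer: 10539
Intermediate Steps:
C(R) = 2
y(m, E) = E*m
c(n, q) = 2*n*(-11 + q) (c(n, q) = (2*n)*(-11 + q) = 2*n*(-11 + q))
26*c(7, y(-2*(-4), (0 + 1)*(C(3) + 3))) - 17 = 26*(2*7*(-11 + ((0 + 1)*(2 + 3))*(-2*(-4)))) - 17 = 26*(2*7*(-11 + (1*5)*8)) - 17 = 26*(2*7*(-11 + 5*8)) - 17 = 26*(2*7*(-11 + 40)) - 17 = 26*(2*7*29) - 17 = 26*406 - 17 = 10556 - 17 = 10539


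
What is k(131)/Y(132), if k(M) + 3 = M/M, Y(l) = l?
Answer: -1/66 ≈ -0.015152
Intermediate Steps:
k(M) = -2 (k(M) = -3 + M/M = -3 + 1 = -2)
k(131)/Y(132) = -2/132 = -2*1/132 = -1/66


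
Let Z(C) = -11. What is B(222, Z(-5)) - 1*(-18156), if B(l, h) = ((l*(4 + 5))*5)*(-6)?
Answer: -41784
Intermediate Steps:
B(l, h) = -270*l (B(l, h) = ((l*9)*5)*(-6) = ((9*l)*5)*(-6) = (45*l)*(-6) = -270*l)
B(222, Z(-5)) - 1*(-18156) = -270*222 - 1*(-18156) = -59940 + 18156 = -41784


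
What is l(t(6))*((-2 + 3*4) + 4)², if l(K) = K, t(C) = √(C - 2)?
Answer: 392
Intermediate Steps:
t(C) = √(-2 + C)
l(t(6))*((-2 + 3*4) + 4)² = √(-2 + 6)*((-2 + 3*4) + 4)² = √4*((-2 + 12) + 4)² = 2*(10 + 4)² = 2*14² = 2*196 = 392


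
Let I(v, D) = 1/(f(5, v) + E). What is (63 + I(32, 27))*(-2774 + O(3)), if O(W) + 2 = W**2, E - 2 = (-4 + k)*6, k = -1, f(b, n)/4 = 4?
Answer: -2089085/12 ≈ -1.7409e+5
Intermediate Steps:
f(b, n) = 16 (f(b, n) = 4*4 = 16)
E = -28 (E = 2 + (-4 - 1)*6 = 2 - 5*6 = 2 - 30 = -28)
O(W) = -2 + W**2
I(v, D) = -1/12 (I(v, D) = 1/(16 - 28) = 1/(-12) = -1/12)
(63 + I(32, 27))*(-2774 + O(3)) = (63 - 1/12)*(-2774 + (-2 + 3**2)) = 755*(-2774 + (-2 + 9))/12 = 755*(-2774 + 7)/12 = (755/12)*(-2767) = -2089085/12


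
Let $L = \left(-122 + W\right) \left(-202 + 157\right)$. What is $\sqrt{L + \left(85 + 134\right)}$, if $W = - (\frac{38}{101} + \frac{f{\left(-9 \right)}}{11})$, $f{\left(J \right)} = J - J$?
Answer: $\frac{\sqrt{58410219}}{101} \approx 75.67$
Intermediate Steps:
$f{\left(J \right)} = 0$
$W = - \frac{38}{101}$ ($W = - (\frac{38}{101} + \frac{0}{11}) = - (38 \cdot \frac{1}{101} + 0 \cdot \frac{1}{11}) = - (\frac{38}{101} + 0) = \left(-1\right) \frac{38}{101} = - \frac{38}{101} \approx -0.37624$)
$L = \frac{556200}{101}$ ($L = \left(-122 - \frac{38}{101}\right) \left(-202 + 157\right) = \left(- \frac{12360}{101}\right) \left(-45\right) = \frac{556200}{101} \approx 5506.9$)
$\sqrt{L + \left(85 + 134\right)} = \sqrt{\frac{556200}{101} + \left(85 + 134\right)} = \sqrt{\frac{556200}{101} + 219} = \sqrt{\frac{578319}{101}} = \frac{\sqrt{58410219}}{101}$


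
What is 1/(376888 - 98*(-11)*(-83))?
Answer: 1/287414 ≈ 3.4793e-6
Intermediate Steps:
1/(376888 - 98*(-11)*(-83)) = 1/(376888 + 1078*(-83)) = 1/(376888 - 89474) = 1/287414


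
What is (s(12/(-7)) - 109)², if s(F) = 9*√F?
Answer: 82195/7 - 3924*I*√21/7 ≈ 11742.0 - 2568.9*I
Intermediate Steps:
(s(12/(-7)) - 109)² = (9*√(12/(-7)) - 109)² = (9*√(12*(-⅐)) - 109)² = (9*√(-12/7) - 109)² = (9*(2*I*√21/7) - 109)² = (18*I*√21/7 - 109)² = (-109 + 18*I*√21/7)²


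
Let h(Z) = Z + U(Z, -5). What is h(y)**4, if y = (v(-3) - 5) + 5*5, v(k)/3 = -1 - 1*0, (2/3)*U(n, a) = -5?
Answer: 130321/16 ≈ 8145.1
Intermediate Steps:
U(n, a) = -15/2 (U(n, a) = (3/2)*(-5) = -15/2)
v(k) = -3 (v(k) = 3*(-1 - 1*0) = 3*(-1 + 0) = 3*(-1) = -3)
y = 17 (y = (-3 - 5) + 5*5 = -8 + 25 = 17)
h(Z) = -15/2 + Z (h(Z) = Z - 15/2 = -15/2 + Z)
h(y)**4 = (-15/2 + 17)**4 = (19/2)**4 = 130321/16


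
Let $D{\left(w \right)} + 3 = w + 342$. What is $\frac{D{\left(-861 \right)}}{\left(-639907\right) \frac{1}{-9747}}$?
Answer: $- \frac{5087934}{639907} \approx -7.951$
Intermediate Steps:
$D{\left(w \right)} = 339 + w$ ($D{\left(w \right)} = -3 + \left(w + 342\right) = -3 + \left(342 + w\right) = 339 + w$)
$\frac{D{\left(-861 \right)}}{\left(-639907\right) \frac{1}{-9747}} = \frac{339 - 861}{\left(-639907\right) \frac{1}{-9747}} = - \frac{522}{\left(-639907\right) \left(- \frac{1}{9747}\right)} = - \frac{522}{\frac{639907}{9747}} = \left(-522\right) \frac{9747}{639907} = - \frac{5087934}{639907}$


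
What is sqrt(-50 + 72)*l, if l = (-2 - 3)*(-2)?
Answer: 10*sqrt(22) ≈ 46.904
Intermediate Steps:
l = 10 (l = -5*(-2) = 10)
sqrt(-50 + 72)*l = sqrt(-50 + 72)*10 = sqrt(22)*10 = 10*sqrt(22)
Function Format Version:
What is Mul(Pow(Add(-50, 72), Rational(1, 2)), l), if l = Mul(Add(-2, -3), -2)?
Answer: Mul(10, Pow(22, Rational(1, 2))) ≈ 46.904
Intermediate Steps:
l = 10 (l = Mul(-5, -2) = 10)
Mul(Pow(Add(-50, 72), Rational(1, 2)), l) = Mul(Pow(Add(-50, 72), Rational(1, 2)), 10) = Mul(Pow(22, Rational(1, 2)), 10) = Mul(10, Pow(22, Rational(1, 2)))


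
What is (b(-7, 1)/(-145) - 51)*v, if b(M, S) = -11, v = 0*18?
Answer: 0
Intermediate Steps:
v = 0
(b(-7, 1)/(-145) - 51)*v = (-11/(-145) - 51)*0 = (-11*(-1/145) - 51)*0 = (11/145 - 51)*0 = -7384/145*0 = 0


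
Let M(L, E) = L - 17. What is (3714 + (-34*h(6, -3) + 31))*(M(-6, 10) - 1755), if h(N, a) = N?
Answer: -6295898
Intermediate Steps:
M(L, E) = -17 + L
(3714 + (-34*h(6, -3) + 31))*(M(-6, 10) - 1755) = (3714 + (-34*6 + 31))*((-17 - 6) - 1755) = (3714 + (-204 + 31))*(-23 - 1755) = (3714 - 173)*(-1778) = 3541*(-1778) = -6295898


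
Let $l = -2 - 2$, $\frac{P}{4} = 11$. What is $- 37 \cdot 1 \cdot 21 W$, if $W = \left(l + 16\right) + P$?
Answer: $-43512$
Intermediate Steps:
$P = 44$ ($P = 4 \cdot 11 = 44$)
$l = -4$ ($l = -2 - 2 = -4$)
$W = 56$ ($W = \left(-4 + 16\right) + 44 = 12 + 44 = 56$)
$- 37 \cdot 1 \cdot 21 W = - 37 \cdot 1 \cdot 21 \cdot 56 = \left(-37\right) 21 \cdot 56 = \left(-777\right) 56 = -43512$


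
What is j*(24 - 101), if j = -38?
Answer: 2926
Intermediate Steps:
j*(24 - 101) = -38*(24 - 101) = -38*(-77) = 2926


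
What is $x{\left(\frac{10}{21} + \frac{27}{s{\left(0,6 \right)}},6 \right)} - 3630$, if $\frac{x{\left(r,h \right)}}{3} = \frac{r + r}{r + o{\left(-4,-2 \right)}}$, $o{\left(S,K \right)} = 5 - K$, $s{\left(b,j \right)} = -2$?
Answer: $- \frac{915108}{253} \approx -3617.0$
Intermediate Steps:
$x{\left(r,h \right)} = \frac{6 r}{7 + r}$ ($x{\left(r,h \right)} = 3 \frac{r + r}{r + \left(5 - -2\right)} = 3 \frac{2 r}{r + \left(5 + 2\right)} = 3 \frac{2 r}{r + 7} = 3 \frac{2 r}{7 + r} = \frac{6 r}{7 + r}$)
$x{\left(\frac{10}{21} + \frac{27}{s{\left(0,6 \right)}},6 \right)} - 3630 = \frac{6 \left(\frac{10}{21} + \frac{27}{-2}\right)}{7 + \left(\frac{10}{21} + \frac{27}{-2}\right)} - 3630 = \frac{6 \left(10 \cdot \frac{1}{21} + 27 \left(- \frac{1}{2}\right)\right)}{7 + \left(10 \cdot \frac{1}{21} + 27 \left(- \frac{1}{2}\right)\right)} - 3630 = \frac{6 \left(\frac{10}{21} - \frac{27}{2}\right)}{7 + \left(\frac{10}{21} - \frac{27}{2}\right)} - 3630 = 6 \left(- \frac{547}{42}\right) \frac{1}{7 - \frac{547}{42}} - 3630 = 6 \left(- \frac{547}{42}\right) \frac{1}{- \frac{253}{42}} - 3630 = 6 \left(- \frac{547}{42}\right) \left(- \frac{42}{253}\right) - 3630 = \frac{3282}{253} - 3630 = - \frac{915108}{253}$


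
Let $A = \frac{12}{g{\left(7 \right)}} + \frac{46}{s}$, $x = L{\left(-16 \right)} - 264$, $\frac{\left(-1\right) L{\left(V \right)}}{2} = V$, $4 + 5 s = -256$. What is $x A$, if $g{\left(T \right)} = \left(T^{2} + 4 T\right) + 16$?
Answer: $\frac{70644}{403} \approx 175.3$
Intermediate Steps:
$s = -52$ ($s = - \frac{4}{5} + \frac{1}{5} \left(-256\right) = - \frac{4}{5} - \frac{256}{5} = -52$)
$L{\left(V \right)} = - 2 V$
$g{\left(T \right)} = 16 + T^{2} + 4 T$
$x = -232$ ($x = \left(-2\right) \left(-16\right) - 264 = 32 - 264 = -232$)
$A = - \frac{609}{806}$ ($A = \frac{12}{16 + 7^{2} + 4 \cdot 7} + \frac{46}{-52} = \frac{12}{16 + 49 + 28} + 46 \left(- \frac{1}{52}\right) = \frac{12}{93} - \frac{23}{26} = 12 \cdot \frac{1}{93} - \frac{23}{26} = \frac{4}{31} - \frac{23}{26} = - \frac{609}{806} \approx -0.75558$)
$x A = \left(-232\right) \left(- \frac{609}{806}\right) = \frac{70644}{403}$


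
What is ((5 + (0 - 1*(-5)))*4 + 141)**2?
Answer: 32761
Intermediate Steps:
((5 + (0 - 1*(-5)))*4 + 141)**2 = ((5 + (0 + 5))*4 + 141)**2 = ((5 + 5)*4 + 141)**2 = (10*4 + 141)**2 = (40 + 141)**2 = 181**2 = 32761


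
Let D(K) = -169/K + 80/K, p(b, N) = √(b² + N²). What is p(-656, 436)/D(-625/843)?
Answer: 2500*√38777/75027 ≈ 6.5616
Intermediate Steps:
p(b, N) = √(N² + b²)
D(K) = -89/K
p(-656, 436)/D(-625/843) = √(436² + (-656)²)/((-89/((-625/843)))) = √(190096 + 430336)/((-89/((-625*1/843)))) = √620432/((-89/(-625/843))) = (4*√38777)/((-89*(-843/625))) = (4*√38777)/(75027/625) = (4*√38777)*(625/75027) = 2500*√38777/75027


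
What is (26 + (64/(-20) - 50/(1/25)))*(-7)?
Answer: 42952/5 ≈ 8590.4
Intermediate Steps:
(26 + (64/(-20) - 50/(1/25)))*(-7) = (26 + (64*(-1/20) - 50/1/25))*(-7) = (26 + (-16/5 - 50*25))*(-7) = (26 + (-16/5 - 1250))*(-7) = (26 - 6266/5)*(-7) = -6136/5*(-7) = 42952/5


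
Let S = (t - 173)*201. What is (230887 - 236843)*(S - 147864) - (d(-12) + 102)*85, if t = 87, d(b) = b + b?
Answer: 983626770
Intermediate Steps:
d(b) = 2*b
S = -17286 (S = (87 - 173)*201 = -86*201 = -17286)
(230887 - 236843)*(S - 147864) - (d(-12) + 102)*85 = (230887 - 236843)*(-17286 - 147864) - (2*(-12) + 102)*85 = -5956*(-165150) - (-24 + 102)*85 = 983633400 - 78*85 = 983633400 - 1*6630 = 983633400 - 6630 = 983626770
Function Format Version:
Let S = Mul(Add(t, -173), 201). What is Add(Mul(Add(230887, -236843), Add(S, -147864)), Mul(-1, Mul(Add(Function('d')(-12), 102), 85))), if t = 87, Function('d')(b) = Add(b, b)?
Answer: 983626770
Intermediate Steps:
Function('d')(b) = Mul(2, b)
S = -17286 (S = Mul(Add(87, -173), 201) = Mul(-86, 201) = -17286)
Add(Mul(Add(230887, -236843), Add(S, -147864)), Mul(-1, Mul(Add(Function('d')(-12), 102), 85))) = Add(Mul(Add(230887, -236843), Add(-17286, -147864)), Mul(-1, Mul(Add(Mul(2, -12), 102), 85))) = Add(Mul(-5956, -165150), Mul(-1, Mul(Add(-24, 102), 85))) = Add(983633400, Mul(-1, Mul(78, 85))) = Add(983633400, Mul(-1, 6630)) = Add(983633400, -6630) = 983626770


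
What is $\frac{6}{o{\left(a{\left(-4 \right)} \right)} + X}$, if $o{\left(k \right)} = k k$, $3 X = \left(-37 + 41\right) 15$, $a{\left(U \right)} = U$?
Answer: $\frac{1}{6} \approx 0.16667$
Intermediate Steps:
$X = 20$ ($X = \frac{\left(-37 + 41\right) 15}{3} = \frac{4 \cdot 15}{3} = \frac{1}{3} \cdot 60 = 20$)
$o{\left(k \right)} = k^{2}$
$\frac{6}{o{\left(a{\left(-4 \right)} \right)} + X} = \frac{6}{\left(-4\right)^{2} + 20} = \frac{6}{16 + 20} = \frac{6}{36} = 6 \cdot \frac{1}{36} = \frac{1}{6}$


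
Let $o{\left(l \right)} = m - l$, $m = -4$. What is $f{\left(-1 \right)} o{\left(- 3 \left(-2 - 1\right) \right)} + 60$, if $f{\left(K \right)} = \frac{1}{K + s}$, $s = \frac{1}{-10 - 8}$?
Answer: $\frac{1374}{19} \approx 72.316$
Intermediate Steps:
$s = - \frac{1}{18}$ ($s = \frac{1}{-18} = - \frac{1}{18} \approx -0.055556$)
$f{\left(K \right)} = \frac{1}{- \frac{1}{18} + K}$ ($f{\left(K \right)} = \frac{1}{K - \frac{1}{18}} = \frac{1}{- \frac{1}{18} + K}$)
$o{\left(l \right)} = -4 - l$
$f{\left(-1 \right)} o{\left(- 3 \left(-2 - 1\right) \right)} + 60 = \frac{18}{-1 + 18 \left(-1\right)} \left(-4 - - 3 \left(-2 - 1\right)\right) + 60 = \frac{18}{-1 - 18} \left(-4 - \left(-3\right) \left(-3\right)\right) + 60 = \frac{18}{-19} \left(-4 - 9\right) + 60 = 18 \left(- \frac{1}{19}\right) \left(-4 - 9\right) + 60 = \left(- \frac{18}{19}\right) \left(-13\right) + 60 = \frac{234}{19} + 60 = \frac{1374}{19}$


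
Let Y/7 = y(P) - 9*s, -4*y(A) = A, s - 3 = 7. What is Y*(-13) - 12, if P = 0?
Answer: 8178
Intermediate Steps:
s = 10 (s = 3 + 7 = 10)
y(A) = -A/4
Y = -630 (Y = 7*(-¼*0 - 9*10) = 7*(0 - 90) = 7*(-90) = -630)
Y*(-13) - 12 = -630*(-13) - 12 = 8190 - 12 = 8178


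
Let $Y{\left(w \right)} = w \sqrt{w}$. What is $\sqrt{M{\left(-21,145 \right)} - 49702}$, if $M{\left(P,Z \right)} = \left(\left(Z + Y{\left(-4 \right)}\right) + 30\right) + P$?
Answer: $2 \sqrt{-12387 - 2 i} \approx 0.01797 - 222.59 i$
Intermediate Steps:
$Y{\left(w \right)} = w^{\frac{3}{2}}$
$M{\left(P,Z \right)} = 30 + P + Z - 8 i$ ($M{\left(P,Z \right)} = \left(\left(Z + \left(-4\right)^{\frac{3}{2}}\right) + 30\right) + P = \left(\left(Z - 8 i\right) + 30\right) + P = \left(30 + Z - 8 i\right) + P = 30 + P + Z - 8 i$)
$\sqrt{M{\left(-21,145 \right)} - 49702} = \sqrt{\left(30 - 21 + 145 - 8 i\right) - 49702} = \sqrt{\left(154 - 8 i\right) - 49702} = \sqrt{-49548 - 8 i}$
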